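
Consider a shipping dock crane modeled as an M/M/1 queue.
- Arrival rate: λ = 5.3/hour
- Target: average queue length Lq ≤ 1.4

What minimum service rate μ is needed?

For M/M/1: Lq = λ²/(μ(μ-λ))
Need Lq ≤ 1.4, i.e. μ(μ-λ) ≥ λ²/1.4
μ² - 5.3μ - 28.09/1.4 ≥ 0  →  μ² - 5.3μ - 20.064286 ≥ 0
Quadratic formula (positive root): μ = [λ + √(λ² + 4×20.064286)]/2
Discriminant: 28.09 + 4×20.064286 = 108.3471, √108.3471 = 10.4090
μ ≥ (5.3 + 10.4090)/2 = 7.8545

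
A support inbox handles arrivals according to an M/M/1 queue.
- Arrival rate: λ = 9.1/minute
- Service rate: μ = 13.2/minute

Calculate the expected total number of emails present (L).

ρ = λ/μ = 9.1/13.2 = 0.6894
For M/M/1: L = λ/(μ-λ)
L = 9.1/(13.2-9.1) = 9.1/4.10
L = 2.2195 emails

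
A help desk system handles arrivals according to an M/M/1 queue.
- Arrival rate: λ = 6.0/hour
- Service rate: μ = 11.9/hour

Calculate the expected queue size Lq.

ρ = λ/μ = 6.0/11.9 = 0.5042
For M/M/1: Lq = λ²/(μ(μ-λ))
Lq = 36.00/(11.9 × 5.90)
Lq = 0.5127 tickets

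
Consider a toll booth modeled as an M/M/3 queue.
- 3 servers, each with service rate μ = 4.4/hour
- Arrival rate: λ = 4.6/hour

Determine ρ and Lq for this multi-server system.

Traffic intensity: ρ = λ/(cμ) = 4.6/(3×4.4) = 0.3485
Since ρ = 0.3485 < 1, system is stable.
Offered load a = λ/μ = cρ = 4.6/4.4 = 1.0455
P₀ = [ Σₙ₌₀^2 aⁿ/n! + a^3/(3!(1-ρ)) ]⁻¹
Σ = a^0/0! + a^1/1! + a^2/2! = 1.00000 + 1.04545 + 0.546488 = 2.5919
a^3/(3!(1-ρ)) = 1.1427/(6 × 0.6515) = 0.2923
P₀ = 1/(2.5919 + 0.2923) = 0.3467
Lq = P₀·a^3·ρ / (3!(1-ρ)²) = 0.3467 × 1.1427 × 0.3485 / (6 × 0.4245) = 0.05421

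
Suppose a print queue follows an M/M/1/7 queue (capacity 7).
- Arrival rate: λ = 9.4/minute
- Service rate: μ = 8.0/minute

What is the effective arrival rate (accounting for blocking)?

ρ = λ/μ = 9.4/8.0 = 1.1750
P₀ = (1-ρ)/(1-ρ^(K+1)) = (1-1.1750)/(1-1.1750^8) = -0.1750/-2.6333 = 0.06646
P_K = P₀×ρ^K = 0.06646 × 1.1750^7 = 0.06646 × 3.0922 = 0.2055
λ_eff = λ(1-P_K) = 9.4 × (1 - 0.20549) = 9.4 × 0.79451 = 7.4684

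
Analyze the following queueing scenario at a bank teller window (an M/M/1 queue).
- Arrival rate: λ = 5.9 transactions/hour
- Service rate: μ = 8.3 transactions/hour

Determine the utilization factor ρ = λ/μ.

Server utilization: ρ = λ/μ
ρ = 5.9/8.3 = 0.7108
The server is busy 71.08% of the time.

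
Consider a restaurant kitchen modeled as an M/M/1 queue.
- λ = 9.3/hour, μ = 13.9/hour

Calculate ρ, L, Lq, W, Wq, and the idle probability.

Step 1: ρ = λ/μ = 9.3/13.9 = 0.6691
Step 2: L = λ/(μ-λ) = 9.3/4.60 = 2.0217
Step 3: Lq = λ²/(μ(μ-λ)) = 86.49/(13.9×4.60) = 1.3527
Step 4: W = 1/(μ-λ) = 1/4.60 = 0.21739
Step 5: Wq = λ/(μ(μ-λ)) = 9.3/(13.9×4.60) = 0.1454
Step 6: P(0) = 1-ρ = 0.3309
Verify: L = λW = 9.3×0.21739 = 2.0217 ✔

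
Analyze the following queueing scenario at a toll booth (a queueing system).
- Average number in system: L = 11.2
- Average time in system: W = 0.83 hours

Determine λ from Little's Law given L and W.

Little's Law: L = λW, so λ = L/W
λ = 11.2/0.83 = 13.4940 vehicles/hour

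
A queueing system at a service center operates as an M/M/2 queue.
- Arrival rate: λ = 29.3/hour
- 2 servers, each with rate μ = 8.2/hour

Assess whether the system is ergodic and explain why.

Stability requires ρ = λ/(cμ) < 1
ρ = 29.3/(2 × 8.2) = 29.3/16.40 = 1.7866
Since 1.7866 ≥ 1, the system is UNSTABLE.
Need c > λ/μ = 29.3/8.2 = 3.57.
Minimum servers needed: c = 4.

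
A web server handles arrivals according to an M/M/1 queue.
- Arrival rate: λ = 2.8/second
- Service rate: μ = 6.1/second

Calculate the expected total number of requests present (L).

ρ = λ/μ = 2.8/6.1 = 0.4590
For M/M/1: L = λ/(μ-λ)
L = 2.8/(6.1-2.8) = 2.8/3.30
L = 0.8485 requests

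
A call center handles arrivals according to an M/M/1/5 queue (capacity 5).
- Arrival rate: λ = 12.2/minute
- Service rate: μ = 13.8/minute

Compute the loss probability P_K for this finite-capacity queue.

ρ = λ/μ = 12.2/13.8 = 0.88406
P₀ = (1-ρ)/(1-ρ^(K+1)) = (1-0.88406)/(1-0.88406^6) = 0.11594/0.52259 = 0.2219
P_K = P₀×ρ^K = 0.2219 × 0.88406^5 = 0.2219 × 0.5400 = 0.1198
Blocking probability = 11.98%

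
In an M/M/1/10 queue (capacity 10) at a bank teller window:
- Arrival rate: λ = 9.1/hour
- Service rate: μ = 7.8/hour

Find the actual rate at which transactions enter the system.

ρ = λ/μ = 9.1/7.8 = 1.16667
P₀ = (1-ρ)/(1-ρ^(K+1)) = (1-1.16667)/(1-1.16667^11) = -0.16667/-4.4504 = 0.03745
P_K = P₀×ρ^K = 0.03745 × 1.16667^10 = 0.03745 × 4.6718 = 0.1750
λ_eff = λ(1-P_K) = 9.1 × (1 - 0.17496) = 9.1 × 0.82504 = 7.5079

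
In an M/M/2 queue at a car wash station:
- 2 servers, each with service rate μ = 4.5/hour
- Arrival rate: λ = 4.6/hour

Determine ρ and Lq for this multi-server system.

Traffic intensity: ρ = λ/(cμ) = 4.6/(2×4.5) = 0.5111
Since ρ = 0.5111 < 1, system is stable.
Offered load a = λ/μ = cρ = 4.6/4.5 = 1.0222
P₀ = [ Σₙ₌₀^1 aⁿ/n! + a^2/(2!(1-ρ)) ]⁻¹
Σ = a^0/0! + a^1/1! = 1.0000 + 1.0222 = 2.0222
a^2/(2!(1-ρ)) = 1.04494/(2 × 0.488889) = 1.0687
P₀ = 1/(2.0222 + 1.0687) = 0.3235
Lq = P₀·a^2·ρ / (2!(1-ρ)²) = 0.32353 × 1.0449 × 0.51111 / (2 × 0.23901) = 0.3615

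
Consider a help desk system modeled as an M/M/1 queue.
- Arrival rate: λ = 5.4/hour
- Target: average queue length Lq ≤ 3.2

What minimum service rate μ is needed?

For M/M/1: Lq = λ²/(μ(μ-λ))
Need Lq ≤ 3.2, i.e. μ(μ-λ) ≥ λ²/3.2
μ² - 5.4μ - 29.16/3.2 ≥ 0  →  μ² - 5.4μ - 9.1125 ≥ 0
Quadratic formula (positive root): μ = [λ + √(λ² + 4×9.1125)]/2
Discriminant: 29.16 + 4×9.1125 = 65.6100, √65.6100 = 8.1000
μ ≥ (5.4 + 8.1000)/2 = 6.7500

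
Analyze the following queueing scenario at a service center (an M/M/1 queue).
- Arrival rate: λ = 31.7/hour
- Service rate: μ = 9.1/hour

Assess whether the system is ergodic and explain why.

Stability requires ρ = λ/(cμ) < 1
ρ = 31.7/(1 × 9.1) = 31.7/9.10 = 3.4835
Since 3.4835 ≥ 1, the system is UNSTABLE.
Queue grows without bound. Need μ > λ = 31.7.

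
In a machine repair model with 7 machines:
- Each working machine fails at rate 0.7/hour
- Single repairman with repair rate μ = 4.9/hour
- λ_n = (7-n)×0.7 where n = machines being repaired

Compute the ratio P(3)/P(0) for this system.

P(3)/P(0) = ∏_{i=0}^{3-1} λ_i/μ_{i+1}
= (7-0)×0.7/4.9 × (7-1)×0.7/4.9 × (7-2)×0.7/4.9
= 0.6122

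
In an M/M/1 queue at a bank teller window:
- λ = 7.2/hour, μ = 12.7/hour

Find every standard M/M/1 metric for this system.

Step 1: ρ = λ/μ = 7.2/12.7 = 0.5669
Step 2: L = λ/(μ-λ) = 7.2/5.50 = 1.3091
Step 3: Lq = λ²/(μ(μ-λ)) = 51.84/(12.7×5.50) = 0.7422
Step 4: W = 1/(μ-λ) = 1/5.50 = 0.18182
Step 5: Wq = λ/(μ(μ-λ)) = 7.2/(12.7×5.50) = 0.1031
Step 6: P(0) = 1-ρ = 0.4331
Verify: L = λW = 7.2×0.18182 = 1.3091 ✔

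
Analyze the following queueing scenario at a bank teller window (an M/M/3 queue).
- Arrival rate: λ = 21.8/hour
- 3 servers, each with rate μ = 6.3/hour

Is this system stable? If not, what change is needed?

Stability requires ρ = λ/(cμ) < 1
ρ = 21.8/(3 × 6.3) = 21.8/18.90 = 1.1534
Since 1.1534 ≥ 1, the system is UNSTABLE.
Need c > λ/μ = 21.8/6.3 = 3.46.
Minimum servers needed: c = 4.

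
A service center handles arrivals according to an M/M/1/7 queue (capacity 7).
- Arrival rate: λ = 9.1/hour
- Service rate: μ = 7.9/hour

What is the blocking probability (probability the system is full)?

ρ = λ/μ = 9.1/7.9 = 1.1519
P₀ = (1-ρ)/(1-ρ^(K+1)) = (1-1.1519)/(1-1.1519^8) = -0.1519/-2.0997 = 0.07234
P_K = P₀×ρ^K = 0.07234 × 1.1519^7 = 0.07234 × 2.6909 = 0.1947
Blocking probability = 19.47%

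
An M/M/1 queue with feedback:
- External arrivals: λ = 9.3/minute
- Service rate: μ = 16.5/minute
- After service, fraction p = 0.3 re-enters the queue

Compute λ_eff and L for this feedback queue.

Effective arrival rate: λ_eff = λ/(1-p) = 9.3/(1-0.3) = 9.3/0.70 = 13.28571
ρ = λ_eff/μ = 13.28571/16.5 = 0.805195
L = ρ/(1-ρ) = 0.805195/(1-0.805195) = 4.1333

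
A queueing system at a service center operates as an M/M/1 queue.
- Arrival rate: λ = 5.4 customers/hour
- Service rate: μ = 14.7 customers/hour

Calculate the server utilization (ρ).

Server utilization: ρ = λ/μ
ρ = 5.4/14.7 = 0.3673
The server is busy 36.73% of the time.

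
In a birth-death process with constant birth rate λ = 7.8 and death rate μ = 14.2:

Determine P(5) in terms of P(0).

For constant rates: P(n)/P(0) = (λ/μ)^n
P(5)/P(0) = (7.8/14.2)^5 = 0.5493^5 = 0.05001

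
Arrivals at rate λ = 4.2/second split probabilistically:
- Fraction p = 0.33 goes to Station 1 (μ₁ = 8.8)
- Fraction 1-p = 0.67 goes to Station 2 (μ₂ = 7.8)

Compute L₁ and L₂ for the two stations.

Effective rates: λ₁ = 4.2×0.33 = 1.386, λ₂ = 4.2×0.67 = 2.814
Station 1: ρ₁ = 1.386/8.8 = 0.1575, L₁ = ρ₁/(1-ρ₁) = 0.1575/(1-0.1575) = 0.1869
Station 2: ρ₂ = 2.814/7.8 = 0.36077, L₂ = ρ₂/(1-ρ₂) = 0.36077/(1-0.36077) = 0.5644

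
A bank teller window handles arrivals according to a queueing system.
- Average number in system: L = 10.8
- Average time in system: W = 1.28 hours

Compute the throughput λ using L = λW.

Little's Law: L = λW, so λ = L/W
λ = 10.8/1.28 = 8.4375 transactions/hour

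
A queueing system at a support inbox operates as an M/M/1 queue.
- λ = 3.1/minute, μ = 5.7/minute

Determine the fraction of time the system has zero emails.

ρ = λ/μ = 3.1/5.7 = 0.5439
P(0) = 1 - ρ = 1 - 0.5439 = 0.4561
The server is idle 45.61% of the time.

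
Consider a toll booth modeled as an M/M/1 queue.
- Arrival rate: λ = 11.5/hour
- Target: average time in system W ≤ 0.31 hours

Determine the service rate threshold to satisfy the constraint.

For M/M/1: W = 1/(μ-λ)
Need W ≤ 0.31, so 1/(μ-λ) ≤ 0.31
μ - λ ≥ 1/0.31 = 3.2258
μ ≥ 11.5 + 3.2258 = 14.7258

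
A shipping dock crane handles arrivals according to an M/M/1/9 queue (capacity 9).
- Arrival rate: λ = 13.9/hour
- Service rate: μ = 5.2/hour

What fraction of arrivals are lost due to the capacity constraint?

ρ = λ/μ = 13.9/5.2 = 2.67308
P₀ = (1-ρ)/(1-ρ^(K+1)) = (1-2.67308)/(1-2.67308^10) = -1.6731/-18624.9986 = 0.00008983
P_K = P₀×ρ^K = 0.00008983 × 2.67308^9 = 0.00008983 × 6967.9914 = 0.6259
Blocking probability = 62.59%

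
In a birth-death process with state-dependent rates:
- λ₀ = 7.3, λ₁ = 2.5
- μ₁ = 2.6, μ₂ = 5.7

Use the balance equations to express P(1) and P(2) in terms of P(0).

Balance equations:
State 0: λ₀P₀ = μ₁P₁ → P₁ = (λ₀/μ₁)P₀ = (7.3/2.6)P₀ = 2.8077P₀
State 1: P₂ = (λ₀λ₁)/(μ₁μ₂)P₀ = (7.3×2.5)/(2.6×5.7)P₀ = 1.2314P₀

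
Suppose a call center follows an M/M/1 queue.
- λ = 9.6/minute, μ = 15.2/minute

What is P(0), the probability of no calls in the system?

ρ = λ/μ = 9.6/15.2 = 0.6316
P(0) = 1 - ρ = 1 - 0.6316 = 0.3684
The server is idle 36.84% of the time.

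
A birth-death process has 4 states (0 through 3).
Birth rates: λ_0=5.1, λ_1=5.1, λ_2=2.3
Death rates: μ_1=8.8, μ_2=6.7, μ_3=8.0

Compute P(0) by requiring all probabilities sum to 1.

Ratios P(n)/P(0) = (λ₀···λₙ₋₁)/(μ₁···μₙ):
P(1)/P(0) = (5.1)/(8.8) = 0.57955
P(2)/P(0) = (5.1×5.1)/(8.8×6.7) = 0.44115
P(3)/P(0) = (5.1×5.1×2.3)/(8.8×6.7×8.0) = 0.12683

Normalization: ∑ P(n) = 1
P(0) × (1.0000 + 0.57955 + 0.44115 + 0.12683) = 1
P(0) × 2.1475 = 1
P(0) = 1/2.1475 = 0.4657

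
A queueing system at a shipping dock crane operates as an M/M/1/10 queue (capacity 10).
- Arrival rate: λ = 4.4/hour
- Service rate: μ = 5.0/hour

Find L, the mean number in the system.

ρ = λ/μ = 4.4/5.0 = 0.8800
P₀ = (1-ρ)/(1-ρ^(K+1)) = (1-0.8800)/(1-0.8800^11) = 0.1200/0.7549 = 0.1590
P_K = P₀×ρ^K = 0.15896 × 0.8800^10 = 0.15896 × 0.27850 = 0.04427
L = ρ[1 - (K+1)ρ^K + Kρ^(K+1)] / [(1-ρ)(1-ρ^(K+1))]
L = 0.8800 × (1 - 11×0.278501 + 10×0.245081) / ((1 - 0.8800) × (1 - 0.245081)) = 3.7622 containers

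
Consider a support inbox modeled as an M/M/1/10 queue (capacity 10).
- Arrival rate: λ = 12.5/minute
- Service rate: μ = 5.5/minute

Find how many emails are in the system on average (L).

ρ = λ/μ = 12.5/5.5 = 2.2727
P₀ = (1-ρ)/(1-ρ^(K+1)) = (1-2.2727)/(1-2.2727^11) = -1.2727/-8354.3228 = 0.0001523
P_K = P₀×ρ^K = 0.00015234 × 2.2727^10 = 0.00015234 × 3676.3861 = 0.5601
L = ρ[1 - (K+1)ρ^K + Kρ^(K+1)] / [(1-ρ)(1-ρ^(K+1))]
L = 2.2727 × (1 - 11×3676.3861 + 10×8355.3228) / ((1 - 2.2727) × (1 - 8355.3228)) = 9.2156 emails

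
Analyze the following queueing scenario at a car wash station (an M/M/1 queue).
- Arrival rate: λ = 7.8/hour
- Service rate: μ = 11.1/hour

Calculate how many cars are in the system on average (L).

ρ = λ/μ = 7.8/11.1 = 0.7027
For M/M/1: L = λ/(μ-λ)
L = 7.8/(11.1-7.8) = 7.8/3.30
L = 2.3636 cars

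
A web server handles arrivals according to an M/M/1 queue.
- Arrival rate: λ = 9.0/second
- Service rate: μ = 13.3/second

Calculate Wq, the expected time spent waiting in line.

First, compute utilization: ρ = λ/μ = 9.0/13.3 = 0.6767
For M/M/1: Wq = λ/(μ(μ-λ))
Wq = 9.0/(13.3 × (13.3-9.0))
Wq = 9.0/(13.3 × 4.30)
Wq = 0.1574 seconds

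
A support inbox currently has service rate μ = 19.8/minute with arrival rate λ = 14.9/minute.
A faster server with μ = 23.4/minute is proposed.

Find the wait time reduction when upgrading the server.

System 1: ρ₁ = 14.9/19.8 = 0.7525, W₁ = 1/(19.8-14.9) = 0.20408
System 2: ρ₂ = 14.9/23.4 = 0.6368, W₂ = 1/(23.4-14.9) = 0.11765
Improvement: (W₁-W₂)/W₁ = (0.20408-0.11765)/0.20408 = 42.35%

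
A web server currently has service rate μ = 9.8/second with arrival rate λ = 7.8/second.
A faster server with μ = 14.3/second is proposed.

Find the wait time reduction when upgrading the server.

System 1: ρ₁ = 7.8/9.8 = 0.7959, W₁ = 1/(9.8-7.8) = 0.50000
System 2: ρ₂ = 7.8/14.3 = 0.5455, W₂ = 1/(14.3-7.8) = 0.15385
Improvement: (W₁-W₂)/W₁ = (0.50000-0.15385)/0.50000 = 69.23%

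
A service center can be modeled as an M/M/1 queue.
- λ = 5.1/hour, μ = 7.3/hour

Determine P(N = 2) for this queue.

ρ = λ/μ = 5.1/7.3 = 0.6986
P(n) = (1-ρ)ρⁿ
P(2) = (1-0.6986) × 0.6986^2
P(2) = 0.3014 × 0.4880
P(2) = 0.1471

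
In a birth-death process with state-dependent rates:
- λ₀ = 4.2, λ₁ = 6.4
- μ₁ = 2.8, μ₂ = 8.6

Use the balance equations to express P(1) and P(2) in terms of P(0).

Balance equations:
State 0: λ₀P₀ = μ₁P₁ → P₁ = (λ₀/μ₁)P₀ = (4.2/2.8)P₀ = 1.5000P₀
State 1: P₂ = (λ₀λ₁)/(μ₁μ₂)P₀ = (4.2×6.4)/(2.8×8.6)P₀ = 1.1163P₀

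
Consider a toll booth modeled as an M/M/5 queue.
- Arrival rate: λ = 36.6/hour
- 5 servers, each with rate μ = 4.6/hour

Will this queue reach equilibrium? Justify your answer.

Stability requires ρ = λ/(cμ) < 1
ρ = 36.6/(5 × 4.6) = 36.6/23.00 = 1.5913
Since 1.5913 ≥ 1, the system is UNSTABLE.
Need c > λ/μ = 36.6/4.6 = 7.96.
Minimum servers needed: c = 8.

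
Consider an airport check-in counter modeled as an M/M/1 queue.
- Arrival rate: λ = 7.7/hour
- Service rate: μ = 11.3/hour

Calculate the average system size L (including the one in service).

ρ = λ/μ = 7.7/11.3 = 0.6814
For M/M/1: L = λ/(μ-λ)
L = 7.7/(11.3-7.7) = 7.7/3.60
L = 2.1389 passengers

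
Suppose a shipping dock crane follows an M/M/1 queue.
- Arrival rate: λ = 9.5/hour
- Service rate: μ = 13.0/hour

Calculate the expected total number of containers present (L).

ρ = λ/μ = 9.5/13.0 = 0.7308
For M/M/1: L = λ/(μ-λ)
L = 9.5/(13.0-9.5) = 9.5/3.50
L = 2.7143 containers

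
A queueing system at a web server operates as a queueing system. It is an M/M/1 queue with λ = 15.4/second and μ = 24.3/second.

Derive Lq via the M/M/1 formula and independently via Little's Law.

Method 1 (direct): Lq = λ²/(μ(μ-λ)) = 237.16/(24.3 × 8.90) = 1.0966

Method 2 (Little's Law):
W = 1/(μ-λ) = 1/8.90 = 0.11236
Wq = W - 1/μ = 0.11236 - 0.041152 = 0.07121
Lq = λWq = 15.4 × 0.07121 = 1.0966 ✔ (matches Method 1)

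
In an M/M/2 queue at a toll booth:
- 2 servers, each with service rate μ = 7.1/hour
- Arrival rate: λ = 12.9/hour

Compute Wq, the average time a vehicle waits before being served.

Traffic intensity: ρ = λ/(cμ) = 12.9/(2×7.1) = 0.9085
Since ρ = 0.9085 < 1, system is stable.
Offered load a = λ/μ = cρ = 12.9/7.1 = 1.8169
P₀ = [ Σₙ₌₀^1 aⁿ/n! + a^2/(2!(1-ρ)) ]⁻¹
Σ = a^0/0! + a^1/1! = 1.0000 + 1.8169 = 2.8169
a^2/(2!(1-ρ)) = 3.301131/(2 × 0.09154930) = 18.0293
P₀ = 1/(2.8169 + 18.0293) = 0.04797
Lq = P₀·a^2·ρ / (2!(1-ρ)²) = 0.0479705 × 3.30113 × 0.908451 / (2 × 0.00838127) = 8.5822
Wq = Lq/λ = 8.5822/12.9 = 0.6653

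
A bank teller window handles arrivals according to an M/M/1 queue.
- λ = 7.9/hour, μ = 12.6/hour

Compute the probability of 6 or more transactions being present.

ρ = λ/μ = 7.9/12.6 = 0.62698
P(N ≥ n) = ρⁿ
P(N ≥ 6) = 0.62698^6
P(N ≥ 6) = 0.06075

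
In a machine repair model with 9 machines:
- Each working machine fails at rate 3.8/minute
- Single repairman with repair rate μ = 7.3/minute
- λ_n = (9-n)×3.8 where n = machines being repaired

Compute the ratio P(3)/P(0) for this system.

P(3)/P(0) = ∏_{i=0}^{3-1} λ_i/μ_{i+1}
= (9-0)×3.8/7.3 × (9-1)×3.8/7.3 × (9-2)×3.8/7.3
= 71.0907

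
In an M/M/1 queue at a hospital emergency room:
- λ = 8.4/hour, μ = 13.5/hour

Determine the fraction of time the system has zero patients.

ρ = λ/μ = 8.4/13.5 = 0.6222
P(0) = 1 - ρ = 1 - 0.6222 = 0.3778
The server is idle 37.78% of the time.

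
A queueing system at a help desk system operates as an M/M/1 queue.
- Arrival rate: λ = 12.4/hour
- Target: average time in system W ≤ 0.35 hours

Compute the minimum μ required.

For M/M/1: W = 1/(μ-λ)
Need W ≤ 0.35, so 1/(μ-λ) ≤ 0.35
μ - λ ≥ 1/0.35 = 2.8571
μ ≥ 12.4 + 2.8571 = 15.2571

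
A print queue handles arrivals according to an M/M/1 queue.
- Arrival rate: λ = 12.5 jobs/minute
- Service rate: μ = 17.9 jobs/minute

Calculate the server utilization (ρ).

Server utilization: ρ = λ/μ
ρ = 12.5/17.9 = 0.6983
The server is busy 69.83% of the time.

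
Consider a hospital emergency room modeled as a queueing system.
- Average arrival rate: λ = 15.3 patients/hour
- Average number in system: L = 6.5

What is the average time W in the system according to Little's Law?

Little's Law: L = λW, so W = L/λ
W = 6.5/15.3 = 0.4248 hours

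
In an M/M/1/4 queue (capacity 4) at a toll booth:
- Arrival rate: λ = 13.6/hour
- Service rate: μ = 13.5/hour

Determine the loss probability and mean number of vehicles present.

ρ = λ/μ = 13.6/13.5 = 1.00741
P₀ = (1-ρ)/(1-ρ^(K+1)) = (1-1.00741)/(1-1.00741^5) = -0.007410/-0.03760 = 0.1971
P_K = P₀×ρ^K = 0.1971 × 1.00741^4 = 0.1971 × 1.0300 = 0.2030
Blocking probability P_4 = 0.2030 (20.30%)
L = ρ[1 - (K+1)ρ^K + Kρ^(K+1)] / [(1-ρ)(1-ρ^(K+1))]
L = 1.00741 × (1 - 5×1.029971079 + 4×1.037603165) / ((1 - 1.00741) × (1 - 1.037603165)) = 2.0148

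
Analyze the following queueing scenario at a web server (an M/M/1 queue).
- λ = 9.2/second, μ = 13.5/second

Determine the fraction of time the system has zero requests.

ρ = λ/μ = 9.2/13.5 = 0.6815
P(0) = 1 - ρ = 1 - 0.6815 = 0.3185
The server is idle 31.85% of the time.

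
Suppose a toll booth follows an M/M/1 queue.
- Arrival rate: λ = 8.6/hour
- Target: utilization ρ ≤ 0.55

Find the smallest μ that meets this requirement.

ρ = λ/μ, so μ = λ/ρ
μ ≥ 8.6/0.55 = 15.6364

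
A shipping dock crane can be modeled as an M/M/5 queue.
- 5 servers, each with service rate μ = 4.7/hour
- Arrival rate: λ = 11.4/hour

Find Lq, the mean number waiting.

Traffic intensity: ρ = λ/(cμ) = 11.4/(5×4.7) = 0.4851
Since ρ = 0.4851 < 1, system is stable.
Offered load a = λ/μ = cρ = 11.4/4.7 = 2.4255
P₀ = [ Σₙ₌₀^4 aⁿ/n! + a^5/(5!(1-ρ)) ]⁻¹
Σ = a^0/0! + a^1/1! + a^2/2! + a^3/3! + a^4/4! = 1.0000 + 2.4255 + 2.9416 + 2.3783 + 1.4422 = 10.1876
a^5/(5!(1-ρ)) = 83.9528/(120 × 0.5149) = 1.3587
P₀ = 1/(10.1876 + 1.3587) = 0.08661
Lq = P₀·a^5·ρ / (5!(1-ρ)²) = 0.08661 × 83.9528 × 0.4851 / (120 × 0.2651) = 0.1109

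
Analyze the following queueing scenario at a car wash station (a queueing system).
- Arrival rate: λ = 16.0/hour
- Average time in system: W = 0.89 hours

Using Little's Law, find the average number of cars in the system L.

Little's Law: L = λW
L = 16.0 × 0.89 = 14.2400 cars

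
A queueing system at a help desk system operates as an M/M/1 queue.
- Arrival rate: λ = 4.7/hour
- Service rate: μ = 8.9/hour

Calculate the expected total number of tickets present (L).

ρ = λ/μ = 4.7/8.9 = 0.5281
For M/M/1: L = λ/(μ-λ)
L = 4.7/(8.9-4.7) = 4.7/4.20
L = 1.1190 tickets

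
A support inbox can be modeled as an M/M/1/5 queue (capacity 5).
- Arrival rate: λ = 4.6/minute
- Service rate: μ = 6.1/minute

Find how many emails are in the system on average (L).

ρ = λ/μ = 4.6/6.1 = 0.7541
P₀ = (1-ρ)/(1-ρ^(K+1)) = (1-0.7541)/(1-0.7541^6) = 0.2459/0.8161 = 0.3013
P_K = P₀×ρ^K = 0.30131 × 0.7541^5 = 0.30131 × 0.24386 = 0.07348
L = ρ[1 - (K+1)ρ^K + Kρ^(K+1)] / [(1-ρ)(1-ρ^(K+1))]
L = 0.7541 × (1 - 6×0.243862 + 5×0.183897) / ((1 - 0.7541) × (1 - 0.183897)) = 1.7147 emails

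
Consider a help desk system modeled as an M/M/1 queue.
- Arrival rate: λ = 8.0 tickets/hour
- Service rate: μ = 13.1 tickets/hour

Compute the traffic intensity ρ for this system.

Server utilization: ρ = λ/μ
ρ = 8.0/13.1 = 0.6107
The server is busy 61.07% of the time.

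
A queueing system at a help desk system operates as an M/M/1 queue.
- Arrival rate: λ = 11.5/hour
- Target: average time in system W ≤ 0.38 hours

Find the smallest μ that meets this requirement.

For M/M/1: W = 1/(μ-λ)
Need W ≤ 0.38, so 1/(μ-λ) ≤ 0.38
μ - λ ≥ 1/0.38 = 2.6316
μ ≥ 11.5 + 2.6316 = 14.1316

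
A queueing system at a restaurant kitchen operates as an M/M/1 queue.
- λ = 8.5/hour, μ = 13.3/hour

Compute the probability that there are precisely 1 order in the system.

ρ = λ/μ = 8.5/13.3 = 0.6391
P(n) = (1-ρ)ρⁿ
P(1) = (1-0.6391) × 0.6391^1
P(1) = 0.3609 × 0.6391
P(1) = 0.2307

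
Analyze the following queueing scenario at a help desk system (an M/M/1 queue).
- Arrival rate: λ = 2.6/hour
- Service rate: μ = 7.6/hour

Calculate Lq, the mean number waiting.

ρ = λ/μ = 2.6/7.6 = 0.3421
For M/M/1: Lq = λ²/(μ(μ-λ))
Lq = 6.76/(7.6 × 5.00)
Lq = 0.1779 tickets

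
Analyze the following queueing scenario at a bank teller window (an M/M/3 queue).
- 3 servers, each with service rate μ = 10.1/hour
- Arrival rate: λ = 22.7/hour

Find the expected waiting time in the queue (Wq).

Traffic intensity: ρ = λ/(cμ) = 22.7/(3×10.1) = 0.7492
Since ρ = 0.7492 < 1, system is stable.
Offered load a = λ/μ = cρ = 22.7/10.1 = 2.2475
P₀ = [ Σₙ₌₀^2 aⁿ/n! + a^3/(3!(1-ρ)) ]⁻¹
Σ = a^0/0! + a^1/1! + a^2/2! = 1.0000 + 2.2475 + 2.5257 = 5.7732
a^3/(3!(1-ρ)) = 11.3531/(6 × 0.250825) = 7.5438
P₀ = 1/(5.7732 + 7.5438) = 0.07509
Lq = P₀·a^3·ρ / (3!(1-ρ)²) = 0.075092 × 11.3531 × 0.74917 / (6 × 0.062913) = 1.6920
Wq = Lq/λ = 1.6920/22.7 = 0.07454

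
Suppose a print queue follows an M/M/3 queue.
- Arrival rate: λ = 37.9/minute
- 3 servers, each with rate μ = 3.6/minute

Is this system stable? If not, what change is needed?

Stability requires ρ = λ/(cμ) < 1
ρ = 37.9/(3 × 3.6) = 37.9/10.80 = 3.5093
Since 3.5093 ≥ 1, the system is UNSTABLE.
Need c > λ/μ = 37.9/3.6 = 10.53.
Minimum servers needed: c = 11.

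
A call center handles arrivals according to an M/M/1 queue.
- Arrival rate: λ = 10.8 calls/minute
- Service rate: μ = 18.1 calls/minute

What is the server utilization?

Server utilization: ρ = λ/μ
ρ = 10.8/18.1 = 0.5967
The server is busy 59.67% of the time.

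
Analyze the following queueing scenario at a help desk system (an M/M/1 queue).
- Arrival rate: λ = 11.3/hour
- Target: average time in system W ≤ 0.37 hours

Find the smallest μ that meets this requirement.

For M/M/1: W = 1/(μ-λ)
Need W ≤ 0.37, so 1/(μ-λ) ≤ 0.37
μ - λ ≥ 1/0.37 = 2.7027
μ ≥ 11.3 + 2.7027 = 14.0027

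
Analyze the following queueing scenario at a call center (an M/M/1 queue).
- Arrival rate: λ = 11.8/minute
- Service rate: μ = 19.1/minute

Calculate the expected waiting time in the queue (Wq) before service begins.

First, compute utilization: ρ = λ/μ = 11.8/19.1 = 0.6178
For M/M/1: Wq = λ/(μ(μ-λ))
Wq = 11.8/(19.1 × (19.1-11.8))
Wq = 11.8/(19.1 × 7.30)
Wq = 0.08463 minutes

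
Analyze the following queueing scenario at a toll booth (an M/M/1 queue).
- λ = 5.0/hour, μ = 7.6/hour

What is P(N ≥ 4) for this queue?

ρ = λ/μ = 5.0/7.6 = 0.6579
P(N ≥ n) = ρⁿ
P(N ≥ 4) = 0.6579^4
P(N ≥ 4) = 0.1873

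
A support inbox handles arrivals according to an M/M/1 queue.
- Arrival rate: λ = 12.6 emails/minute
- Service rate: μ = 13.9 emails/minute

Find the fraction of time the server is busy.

Server utilization: ρ = λ/μ
ρ = 12.6/13.9 = 0.9065
The server is busy 90.65% of the time.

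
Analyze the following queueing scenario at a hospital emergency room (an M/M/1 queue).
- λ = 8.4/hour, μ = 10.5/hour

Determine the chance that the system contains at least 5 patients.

ρ = λ/μ = 8.4/10.5 = 0.8000
P(N ≥ n) = ρⁿ
P(N ≥ 5) = 0.8000^5
P(N ≥ 5) = 0.3277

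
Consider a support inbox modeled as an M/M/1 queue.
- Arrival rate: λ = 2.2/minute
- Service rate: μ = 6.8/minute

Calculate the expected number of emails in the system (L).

ρ = λ/μ = 2.2/6.8 = 0.3235
For M/M/1: L = λ/(μ-λ)
L = 2.2/(6.8-2.2) = 2.2/4.60
L = 0.4783 emails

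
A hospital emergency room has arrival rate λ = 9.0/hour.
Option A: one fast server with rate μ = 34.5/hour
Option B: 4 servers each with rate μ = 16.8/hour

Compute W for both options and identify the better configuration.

Option A: single server μ = 34.5 (M/M/1)
  ρ_A = 9.0/34.5 = 0.2609
  W_A = 1/(μ-λ) = 1/(34.5-9.0) = 1/25.50 = 0.03922

Option B: 4 servers μ = 16.8 (M/M/4)
  ρ_B = λ/(cμ) = 9.0/(4×16.8) = 0.1339
  Offered load a = λ/μ = cρ = 9.0/16.8 = 0.5357
  P₀ = [ Σₙ₌₀^3 aⁿ/n! + a^4/(4!(1-ρ)) ]⁻¹
  Σ = a^0/0! + a^1/1! + a^2/2! + a^3/3! = 1.0000 + 0.5357 + 0.1435 + 0.02562 = 1.7048
  a^4/(4!(1-ρ)) = 0.08236/(24 × 0.8661) = 0.003962
  P₀ = 1/(1.7048 + 0.003962) = 0.5852
  Lq = P₀·a^4·ρ / (4!(1-ρ)²) = 0.58521 × 0.082363 × 0.13393 / (24 × 0.75008) = 0.0003586
  Wq_B = Lq/λ = 0.0003586/9.0 = 0.00003984
  W_B = Wq_B + 1/μ = 0.00003984 + 0.05952 = 0.05956

Since W_A = 0.03922 < W_B = 0.05956, Option A (single fast server) has the shorter time in system.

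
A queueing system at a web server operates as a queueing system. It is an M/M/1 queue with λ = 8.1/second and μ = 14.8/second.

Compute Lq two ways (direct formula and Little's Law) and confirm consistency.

Method 1 (direct): Lq = λ²/(μ(μ-λ)) = 65.61/(14.8 × 6.70) = 0.6617

Method 2 (Little's Law):
W = 1/(μ-λ) = 1/6.70 = 0.149254
Wq = W - 1/μ = 0.149254 - 0.0675676 = 0.08169
Lq = λWq = 8.1 × 0.08169 = 0.6617 ✔ (matches Method 1)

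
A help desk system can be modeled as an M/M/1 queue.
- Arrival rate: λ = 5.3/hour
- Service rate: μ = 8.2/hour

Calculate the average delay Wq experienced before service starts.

First, compute utilization: ρ = λ/μ = 5.3/8.2 = 0.6463
For M/M/1: Wq = λ/(μ(μ-λ))
Wq = 5.3/(8.2 × (8.2-5.3))
Wq = 5.3/(8.2 × 2.90)
Wq = 0.2229 hours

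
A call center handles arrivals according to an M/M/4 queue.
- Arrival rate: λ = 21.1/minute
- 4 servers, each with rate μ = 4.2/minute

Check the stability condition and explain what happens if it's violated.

Stability requires ρ = λ/(cμ) < 1
ρ = 21.1/(4 × 4.2) = 21.1/16.80 = 1.2560
Since 1.2560 ≥ 1, the system is UNSTABLE.
Need c > λ/μ = 21.1/4.2 = 5.02.
Minimum servers needed: c = 6.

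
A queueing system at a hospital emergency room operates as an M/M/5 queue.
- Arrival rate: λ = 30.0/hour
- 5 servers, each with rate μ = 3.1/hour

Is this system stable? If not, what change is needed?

Stability requires ρ = λ/(cμ) < 1
ρ = 30.0/(5 × 3.1) = 30.0/15.50 = 1.9355
Since 1.9355 ≥ 1, the system is UNSTABLE.
Need c > λ/μ = 30.0/3.1 = 9.68.
Minimum servers needed: c = 10.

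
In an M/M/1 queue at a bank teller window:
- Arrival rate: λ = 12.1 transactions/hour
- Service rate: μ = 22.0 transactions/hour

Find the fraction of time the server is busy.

Server utilization: ρ = λ/μ
ρ = 12.1/22.0 = 0.5500
The server is busy 55.00% of the time.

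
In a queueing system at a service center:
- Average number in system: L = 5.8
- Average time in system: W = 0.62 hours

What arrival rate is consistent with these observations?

Little's Law: L = λW, so λ = L/W
λ = 5.8/0.62 = 9.3548 customers/hour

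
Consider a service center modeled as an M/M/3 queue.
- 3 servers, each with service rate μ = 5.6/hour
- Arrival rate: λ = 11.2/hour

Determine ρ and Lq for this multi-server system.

Traffic intensity: ρ = λ/(cμ) = 11.2/(3×5.6) = 0.6667
Since ρ = 0.6667 < 1, system is stable.
Offered load a = λ/μ = cρ = 11.2/5.6 = 2.0000
P₀ = [ Σₙ₌₀^2 aⁿ/n! + a^3/(3!(1-ρ)) ]⁻¹
Σ = a^0/0! + a^1/1! + a^2/2! = 1.0000 + 2.0000 + 2.0000 = 5.0000
a^3/(3!(1-ρ)) = 8.0000/(6 × 0.33333) = 4.0000
P₀ = 1/(5.0000 + 4.0000) = 0.1111
Lq = P₀·a^3·ρ / (3!(1-ρ)²) = 0.1111 × 8.0000 × 0.6667 / (6 × 0.1111) = 0.8889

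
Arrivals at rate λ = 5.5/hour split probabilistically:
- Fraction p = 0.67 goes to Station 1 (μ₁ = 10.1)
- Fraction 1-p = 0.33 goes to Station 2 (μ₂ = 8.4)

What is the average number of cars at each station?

Effective rates: λ₁ = 5.5×0.67 = 3.685, λ₂ = 5.5×0.33 = 1.815
Station 1: ρ₁ = 3.685/10.1 = 0.36485, L₁ = ρ₁/(1-ρ₁) = 0.36485/(1-0.36485) = 0.5744
Station 2: ρ₂ = 1.815/8.4 = 0.21607, L₂ = ρ₂/(1-ρ₂) = 0.21607/(1-0.21607) = 0.2756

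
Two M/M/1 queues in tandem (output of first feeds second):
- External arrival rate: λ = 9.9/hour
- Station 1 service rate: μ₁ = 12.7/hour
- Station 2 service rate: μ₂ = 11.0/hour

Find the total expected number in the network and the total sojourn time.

By Jackson's theorem, each station behaves as independent M/M/1.
Station 1: ρ₁ = 9.9/12.7 = 0.7795, L₁ = ρ₁/(1-ρ₁) = λ/(μ₁-λ) = 9.9/2.80 = 3.5357
Station 2: ρ₂ = 9.9/11.0 = 0.9000, L₂ = ρ₂/(1-ρ₂) = λ/(μ₂-λ) = 9.9/1.10 = 9.0000
Total: L = L₁ + L₂ = 3.5357 + 9.0000 = 12.5357
W = L/λ = 12.5357/9.9 = 1.2662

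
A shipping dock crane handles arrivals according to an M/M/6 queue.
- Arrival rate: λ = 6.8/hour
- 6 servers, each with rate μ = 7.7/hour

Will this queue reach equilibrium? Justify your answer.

Stability requires ρ = λ/(cμ) < 1
ρ = 6.8/(6 × 7.7) = 6.8/46.20 = 0.1472
Since 0.1472 < 1, the system is STABLE.
The servers are busy 14.72% of the time.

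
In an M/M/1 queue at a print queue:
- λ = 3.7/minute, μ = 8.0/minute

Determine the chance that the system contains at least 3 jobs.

ρ = λ/μ = 3.7/8.0 = 0.4625
P(N ≥ n) = ρⁿ
P(N ≥ 3) = 0.4625^3
P(N ≥ 3) = 0.09893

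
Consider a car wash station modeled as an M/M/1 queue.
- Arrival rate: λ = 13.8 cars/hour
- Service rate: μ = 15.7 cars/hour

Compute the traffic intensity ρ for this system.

Server utilization: ρ = λ/μ
ρ = 13.8/15.7 = 0.8790
The server is busy 87.90% of the time.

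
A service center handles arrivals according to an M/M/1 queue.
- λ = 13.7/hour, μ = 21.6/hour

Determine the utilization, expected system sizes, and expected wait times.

Step 1: ρ = λ/μ = 13.7/21.6 = 0.6343
Step 2: L = λ/(μ-λ) = 13.7/7.90 = 1.7342
Step 3: Lq = λ²/(μ(μ-λ)) = 187.69/(21.6×7.90) = 1.0999
Step 4: W = 1/(μ-λ) = 1/7.90 = 0.126582
Step 5: Wq = λ/(μ(μ-λ)) = 13.7/(21.6×7.90) = 0.08029
Step 6: P(0) = 1-ρ = 0.3657
Verify: L = λW = 13.7×0.126582 = 1.7342 ✔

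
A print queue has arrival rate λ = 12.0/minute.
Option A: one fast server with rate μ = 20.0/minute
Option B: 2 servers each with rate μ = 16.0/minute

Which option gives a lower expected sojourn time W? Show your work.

Option A: single server μ = 20.0 (M/M/1)
  ρ_A = 12.0/20.0 = 0.6000
  W_A = 1/(μ-λ) = 1/(20.0-12.0) = 1/8.00 = 0.1250

Option B: 2 servers μ = 16.0 (M/M/2)
  ρ_B = λ/(cμ) = 12.0/(2×16.0) = 0.3750
  Offered load a = λ/μ = cρ = 12.0/16.0 = 0.7500
  P₀ = [ Σₙ₌₀^1 aⁿ/n! + a^2/(2!(1-ρ)) ]⁻¹
  Σ = a^0/0! + a^1/1! = 1.0000 + 0.7500 = 1.7500
  a^2/(2!(1-ρ)) = 0.5625/(2 × 0.6250) = 0.4500
  P₀ = 1/(1.7500 + 0.4500) = 0.4545
  Lq = P₀·a^2·ρ / (2!(1-ρ)²) = 0.4545 × 0.5625 × 0.3750 / (2 × 0.3906) = 0.1227
  Wq_B = Lq/λ = 0.12273/12.0 = 0.01023
  W_B = Wq_B + 1/μ = 0.01023 + 0.06250 = 0.07273

Since W_B = 0.07273 < W_A = 0.1250, Option B (multiple servers) has the shorter time in system.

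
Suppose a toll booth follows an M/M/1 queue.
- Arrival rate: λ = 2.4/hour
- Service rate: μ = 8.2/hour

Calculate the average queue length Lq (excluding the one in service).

ρ = λ/μ = 2.4/8.2 = 0.2927
For M/M/1: Lq = λ²/(μ(μ-λ))
Lq = 5.76/(8.2 × 5.80)
Lq = 0.1211 vehicles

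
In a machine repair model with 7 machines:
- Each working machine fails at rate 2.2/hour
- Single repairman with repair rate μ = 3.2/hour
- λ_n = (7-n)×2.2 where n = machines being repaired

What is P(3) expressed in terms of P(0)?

P(3)/P(0) = ∏_{i=0}^{3-1} λ_i/μ_{i+1}
= (7-0)×2.2/3.2 × (7-1)×2.2/3.2 × (7-2)×2.2/3.2
= 68.2397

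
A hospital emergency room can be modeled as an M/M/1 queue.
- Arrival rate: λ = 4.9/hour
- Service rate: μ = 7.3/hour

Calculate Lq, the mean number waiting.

ρ = λ/μ = 4.9/7.3 = 0.6712
For M/M/1: Lq = λ²/(μ(μ-λ))
Lq = 24.01/(7.3 × 2.40)
Lq = 1.3704 patients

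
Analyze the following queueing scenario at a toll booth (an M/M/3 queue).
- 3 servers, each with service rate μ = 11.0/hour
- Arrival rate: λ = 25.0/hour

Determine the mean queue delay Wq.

Traffic intensity: ρ = λ/(cμ) = 25.0/(3×11.0) = 0.7576
Since ρ = 0.7576 < 1, system is stable.
Offered load a = λ/μ = cρ = 25.0/11.0 = 2.2727
P₀ = [ Σₙ₌₀^2 aⁿ/n! + a^3/(3!(1-ρ)) ]⁻¹
Σ = a^0/0! + a^1/1! + a^2/2! = 1.00000 + 2.27273 + 2.58264 = 5.8554
a^3/(3!(1-ρ)) = 11.7393/(6 × 0.242424) = 8.0708
P₀ = 1/(5.8554 + 8.0708) = 0.07181
Lq = P₀·a^3·ρ / (3!(1-ρ)²) = 0.071807 × 11.7393 × 0.75758 / (6 × 0.058770) = 1.8111
Wq = Lq/λ = 1.8111/25.0 = 0.07244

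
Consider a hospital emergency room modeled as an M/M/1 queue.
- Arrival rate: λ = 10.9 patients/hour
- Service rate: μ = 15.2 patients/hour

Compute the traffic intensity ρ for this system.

Server utilization: ρ = λ/μ
ρ = 10.9/15.2 = 0.7171
The server is busy 71.71% of the time.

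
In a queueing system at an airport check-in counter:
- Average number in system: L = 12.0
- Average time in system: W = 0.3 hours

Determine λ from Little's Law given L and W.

Little's Law: L = λW, so λ = L/W
λ = 12.0/0.3 = 40.0000 passengers/hour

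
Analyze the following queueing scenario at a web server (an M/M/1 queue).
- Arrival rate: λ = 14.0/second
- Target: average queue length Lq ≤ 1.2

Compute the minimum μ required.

For M/M/1: Lq = λ²/(μ(μ-λ))
Need Lq ≤ 1.2, i.e. μ(μ-λ) ≥ λ²/1.2
μ² - 14.0μ - 196.00/1.2 ≥ 0  →  μ² - 14.0μ - 163.33333 ≥ 0
Quadratic formula (positive root): μ = [λ + √(λ² + 4×163.33333)]/2
Discriminant: 196.00 + 4×163.33333 = 849.3333, √849.3333 = 29.14332
μ ≥ (14.0 + 29.14332)/2 = 21.5717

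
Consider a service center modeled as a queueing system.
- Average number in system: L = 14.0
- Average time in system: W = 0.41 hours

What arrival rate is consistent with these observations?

Little's Law: L = λW, so λ = L/W
λ = 14.0/0.41 = 34.1463 customers/hour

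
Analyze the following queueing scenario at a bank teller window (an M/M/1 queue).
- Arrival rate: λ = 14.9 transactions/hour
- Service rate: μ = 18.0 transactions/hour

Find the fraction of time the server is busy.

Server utilization: ρ = λ/μ
ρ = 14.9/18.0 = 0.8278
The server is busy 82.78% of the time.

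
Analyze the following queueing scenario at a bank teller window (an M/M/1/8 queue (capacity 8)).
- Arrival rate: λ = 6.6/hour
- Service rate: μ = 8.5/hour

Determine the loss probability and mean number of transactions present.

ρ = λ/μ = 6.6/8.5 = 0.77647
P₀ = (1-ρ)/(1-ρ^(K+1)) = (1-0.77647)/(1-0.77647^9) = 0.2235/0.8974 = 0.2491
P_K = P₀×ρ^K = 0.2491 × 0.77647^8 = 0.2491 × 0.1321 = 0.03291
Blocking probability P_8 = 0.03291 (3.29%)
L = ρ[1 - (K+1)ρ^K + Kρ^(K+1)] / [(1-ρ)(1-ρ^(K+1))]
L = 0.77647 × (1 - 9×0.132129 + 8×0.102594) / ((1 - 0.77647) × (1 - 0.102594)) = 2.4448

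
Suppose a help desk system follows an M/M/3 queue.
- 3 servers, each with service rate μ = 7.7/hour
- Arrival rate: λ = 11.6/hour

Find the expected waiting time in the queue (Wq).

Traffic intensity: ρ = λ/(cμ) = 11.6/(3×7.7) = 0.5022
Since ρ = 0.5022 < 1, system is stable.
Offered load a = λ/μ = cρ = 11.6/7.7 = 1.5065
P₀ = [ Σₙ₌₀^2 aⁿ/n! + a^3/(3!(1-ρ)) ]⁻¹
Σ = a^0/0! + a^1/1! + a^2/2! = 1.0000 + 1.5065 + 1.1348 = 3.6413
a^3/(3!(1-ρ)) = 3.4190/(6 × 0.49784) = 1.1446
P₀ = 1/(3.6413 + 1.1446) = 0.2089
Lq = P₀·a^3·ρ / (3!(1-ρ)²) = 0.2089 × 3.4190 × 0.5022 / (6 × 0.2478) = 0.2412
Wq = Lq/λ = 0.24125/11.6 = 0.02080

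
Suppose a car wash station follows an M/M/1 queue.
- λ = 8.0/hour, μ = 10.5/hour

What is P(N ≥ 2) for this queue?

ρ = λ/μ = 8.0/10.5 = 0.7619
P(N ≥ n) = ρⁿ
P(N ≥ 2) = 0.7619^2
P(N ≥ 2) = 0.5805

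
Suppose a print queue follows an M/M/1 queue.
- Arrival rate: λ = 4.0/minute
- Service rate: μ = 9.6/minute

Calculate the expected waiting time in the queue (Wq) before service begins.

First, compute utilization: ρ = λ/μ = 4.0/9.6 = 0.4167
For M/M/1: Wq = λ/(μ(μ-λ))
Wq = 4.0/(9.6 × (9.6-4.0))
Wq = 4.0/(9.6 × 5.60)
Wq = 0.07440 minutes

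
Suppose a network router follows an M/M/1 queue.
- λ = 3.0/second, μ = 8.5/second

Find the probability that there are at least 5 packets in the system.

ρ = λ/μ = 3.0/8.5 = 0.35294
P(N ≥ n) = ρⁿ
P(N ≥ 5) = 0.35294^5
P(N ≥ 5) = 0.005477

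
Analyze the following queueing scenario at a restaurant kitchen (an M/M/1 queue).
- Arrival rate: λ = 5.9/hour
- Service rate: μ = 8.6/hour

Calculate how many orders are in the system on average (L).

ρ = λ/μ = 5.9/8.6 = 0.6860
For M/M/1: L = λ/(μ-λ)
L = 5.9/(8.6-5.9) = 5.9/2.70
L = 2.1852 orders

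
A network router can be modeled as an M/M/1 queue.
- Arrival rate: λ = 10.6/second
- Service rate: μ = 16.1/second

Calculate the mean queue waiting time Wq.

First, compute utilization: ρ = λ/μ = 10.6/16.1 = 0.6584
For M/M/1: Wq = λ/(μ(μ-λ))
Wq = 10.6/(16.1 × (16.1-10.6))
Wq = 10.6/(16.1 × 5.50)
Wq = 0.1197 seconds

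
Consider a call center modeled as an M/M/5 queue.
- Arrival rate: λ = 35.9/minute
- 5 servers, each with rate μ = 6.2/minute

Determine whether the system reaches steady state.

Stability requires ρ = λ/(cμ) < 1
ρ = 35.9/(5 × 6.2) = 35.9/31.00 = 1.1581
Since 1.1581 ≥ 1, the system is UNSTABLE.
Need c > λ/μ = 35.9/6.2 = 5.79.
Minimum servers needed: c = 6.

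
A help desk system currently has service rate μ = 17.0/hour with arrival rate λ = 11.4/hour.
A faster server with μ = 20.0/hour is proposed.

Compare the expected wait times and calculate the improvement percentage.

System 1: ρ₁ = 11.4/17.0 = 0.6706, W₁ = 1/(17.0-11.4) = 0.1786
System 2: ρ₂ = 11.4/20.0 = 0.5700, W₂ = 1/(20.0-11.4) = 0.1163
Improvement: (W₁-W₂)/W₁ = (0.1786-0.1163)/0.1786 = 34.88%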